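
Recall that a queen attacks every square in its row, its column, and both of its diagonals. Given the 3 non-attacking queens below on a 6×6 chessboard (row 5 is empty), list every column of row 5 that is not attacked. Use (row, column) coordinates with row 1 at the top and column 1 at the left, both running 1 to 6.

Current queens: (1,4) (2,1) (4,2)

columns 5, 6

(1,4) attacks row 5 at column 4.
(2,1) attacks row 5 at column 1 and diagonals 4.
(4,2) attacks row 5 at column 2 and diagonals 1, 3.
Attacked columns: {1, 2, 3, 4}. Safe: {5, 6}.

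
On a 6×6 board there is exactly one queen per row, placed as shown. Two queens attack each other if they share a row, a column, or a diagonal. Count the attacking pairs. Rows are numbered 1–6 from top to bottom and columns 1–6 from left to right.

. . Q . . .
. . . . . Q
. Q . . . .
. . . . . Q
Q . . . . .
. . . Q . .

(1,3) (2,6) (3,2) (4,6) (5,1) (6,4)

3

Same column: (2,6)–(4,6) (column 6).
Same diagonal: (1,3)–(4,6) (|1−4| = |3−6| = 3); (4,6)–(6,4) (|4−6| = |6−4| = 2).
Total attacking pairs: 3.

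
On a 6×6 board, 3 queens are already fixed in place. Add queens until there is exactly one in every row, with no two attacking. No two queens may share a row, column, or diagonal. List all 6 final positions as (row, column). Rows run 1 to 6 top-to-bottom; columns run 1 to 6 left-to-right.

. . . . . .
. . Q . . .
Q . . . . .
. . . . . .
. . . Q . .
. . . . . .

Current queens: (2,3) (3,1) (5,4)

Row 1: attacked by (2,3)→{2,3,4}; (3,1)→{1,3}; (5,4)→{4}. Safe: 5, 6. Place at column 5.
Row 4: attacked by (1,5)→{2,5}; (2,3)→{1,3,5}; (3,1)→{1,2}; (5,4)→{3,4,5}. Safe: 6. Place at column 6.
Row 6: attacked by (1,5)→{5}; (2,3)→{3}; (3,1)→{1,4}; (4,6)→{4,6}; (5,4)→{3,4,5}. Safe: 2. Place at column 2.
Columns [5, 3, 1, 6, 4, 2], r−c [-4, -1, 2, -2, 1, 4], r+c [6, 5, 4, 10, 9, 8] are all distinct, so no two queens attack.

(1,5) (2,3) (3,1) (4,6) (5,4) (6,2)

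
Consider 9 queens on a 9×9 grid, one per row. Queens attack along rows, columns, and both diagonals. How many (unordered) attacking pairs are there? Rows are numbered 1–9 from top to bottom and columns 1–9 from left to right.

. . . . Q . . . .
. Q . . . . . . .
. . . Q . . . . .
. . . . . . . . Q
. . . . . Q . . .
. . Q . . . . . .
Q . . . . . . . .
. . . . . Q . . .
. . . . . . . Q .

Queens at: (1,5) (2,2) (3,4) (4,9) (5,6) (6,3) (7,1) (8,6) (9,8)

Same column: (5,6)–(8,6) (column 6).
Same diagonal: (3,4)–(5,6) (|3−5| = |4−6| = 2).
Total attacking pairs: 2.

2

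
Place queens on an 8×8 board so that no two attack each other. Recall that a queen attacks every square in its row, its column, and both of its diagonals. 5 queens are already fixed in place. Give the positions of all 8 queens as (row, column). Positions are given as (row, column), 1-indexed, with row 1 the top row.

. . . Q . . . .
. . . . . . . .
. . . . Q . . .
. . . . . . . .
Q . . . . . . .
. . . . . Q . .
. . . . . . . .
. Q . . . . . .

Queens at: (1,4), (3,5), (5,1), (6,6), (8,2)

(1,4) (2,7) (3,5) (4,3) (5,1) (6,6) (7,8) (8,2)

Row 2: attacked by (1,4)→{3,4,5}; (3,5)→{4,5,6}; (5,1)→{1,4}; (6,6)→{2,6}; (8,2)→{2,8}. Safe: 7. Place at column 7.
Row 4: attacked by (1,4)→{1,4,7}; (2,7)→{5,7}; (3,5)→{4,5,6}; (5,1)→{1,2}; (6,6)→{4,6,8}; (8,2)→{2,6}. Safe: 3. Place at column 3.
Row 7: attacked by (1,4)→{4}; (2,7)→{2,7}; (3,5)→{1,5}; (4,3)→{3,6}; (5,1)→{1,3}; (6,6)→{5,6,7}; (8,2)→{1,2,3}. Safe: 8. Place at column 8.
Columns [4, 7, 5, 3, 1, 6, 8, 2], r−c [-3, -5, -2, 1, 4, 0, -1, 6], r+c [5, 9, 8, 7, 6, 12, 15, 10] are all distinct, so no two queens attack.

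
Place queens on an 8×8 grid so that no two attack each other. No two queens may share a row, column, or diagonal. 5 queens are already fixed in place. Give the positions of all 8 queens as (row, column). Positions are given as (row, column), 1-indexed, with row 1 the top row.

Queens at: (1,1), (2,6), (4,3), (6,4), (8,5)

Row 3: attacked by (1,1)→{1,3}; (2,6)→{5,6,7}; (4,3)→{2,3,4}; (6,4)→{1,4,7}; (8,5)→{5}. Safe: 8. Place at column 8.
Row 5: attacked by (1,1)→{1,5}; (2,6)→{3,6}; (3,8)→{6,8}; (4,3)→{2,3,4}; (6,4)→{3,4,5}; (8,5)→{2,5,8}. Safe: 7. Place at column 7.
Row 7: attacked by (1,1)→{1,7}; (2,6)→{1,6}; (3,8)→{4,8}; (4,3)→{3,6}; (5,7)→{5,7}; (6,4)→{3,4,5}; (8,5)→{4,5,6}. Safe: 2. Place at column 2.
Columns [1, 6, 8, 3, 7, 4, 2, 5], r−c [0, -4, -5, 1, -2, 2, 5, 3], r+c [2, 8, 11, 7, 12, 10, 9, 13] are all distinct, so no two queens attack.

(1,1) (2,6) (3,8) (4,3) (5,7) (6,4) (7,2) (8,5)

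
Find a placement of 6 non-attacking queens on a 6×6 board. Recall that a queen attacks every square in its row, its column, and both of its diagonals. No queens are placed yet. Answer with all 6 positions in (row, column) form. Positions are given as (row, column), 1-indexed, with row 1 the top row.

(1,4) (2,1) (3,5) (4,2) (5,6) (6,3)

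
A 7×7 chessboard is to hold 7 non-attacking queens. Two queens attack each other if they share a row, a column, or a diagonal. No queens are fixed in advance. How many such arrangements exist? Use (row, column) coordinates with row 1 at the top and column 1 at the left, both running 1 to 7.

Branch on row 1: col 1 → 4; col 2 → 7; col 3 → 6; col 4 → 6; col 5 → 6; col 6 → 7; col 7 → 4.
Sum: 4 + 7 + 6 + 6 + 6 + 7 + 4 = 40.
(This is the classic 7-queens count.)

40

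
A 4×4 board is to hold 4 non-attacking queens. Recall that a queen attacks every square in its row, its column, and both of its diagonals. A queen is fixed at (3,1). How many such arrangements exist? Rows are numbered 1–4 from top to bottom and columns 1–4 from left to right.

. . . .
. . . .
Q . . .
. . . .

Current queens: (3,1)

Branch on row 1: col 2 → 1; col 4 → 0.
Sum: 1 + 0 = 1.

1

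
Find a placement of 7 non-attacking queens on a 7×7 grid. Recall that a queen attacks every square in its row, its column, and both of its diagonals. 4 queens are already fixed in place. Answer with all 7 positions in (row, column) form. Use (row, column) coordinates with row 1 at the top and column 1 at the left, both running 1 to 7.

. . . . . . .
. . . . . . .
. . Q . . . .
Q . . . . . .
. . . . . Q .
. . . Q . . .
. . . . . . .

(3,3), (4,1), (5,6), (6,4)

(1,7) (2,5) (3,3) (4,1) (5,6) (6,4) (7,2)

Row 1: attacked by (3,3)→{1,3,5}; (4,1)→{1,4}; (5,6)→{2,6}; (6,4)→{4}. Safe: 7. Place at column 7.
Row 2: attacked by (1,7)→{6,7}; (3,3)→{2,3,4}; (4,1)→{1,3}; (5,6)→{3,6}; (6,4)→{4}. Safe: 5. Place at column 5.
Row 7: attacked by (1,7)→{1,7}; (2,5)→{5}; (3,3)→{3,7}; (4,1)→{1,4}; (5,6)→{4,6}; (6,4)→{3,4,5}. Safe: 2. Place at column 2.
Columns [7, 5, 3, 1, 6, 4, 2], r−c [-6, -3, 0, 3, -1, 2, 5], r+c [8, 7, 6, 5, 11, 10, 9] are all distinct, so no two queens attack.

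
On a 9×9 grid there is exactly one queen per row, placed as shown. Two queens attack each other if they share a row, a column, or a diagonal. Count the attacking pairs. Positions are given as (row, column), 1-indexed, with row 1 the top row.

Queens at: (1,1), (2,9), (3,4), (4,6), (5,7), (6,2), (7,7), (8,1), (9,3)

5

Same column: (1,1)–(8,1) (column 1); (5,7)–(7,7) (column 7).
Same diagonal: (1,1)–(7,7) (|1−7| = |1−7| = 6); (4,6)–(5,7) (|4−5| = |6−7| = 1); (5,7)–(9,3) (|5−9| = |7−3| = 4).
Total attacking pairs: 5.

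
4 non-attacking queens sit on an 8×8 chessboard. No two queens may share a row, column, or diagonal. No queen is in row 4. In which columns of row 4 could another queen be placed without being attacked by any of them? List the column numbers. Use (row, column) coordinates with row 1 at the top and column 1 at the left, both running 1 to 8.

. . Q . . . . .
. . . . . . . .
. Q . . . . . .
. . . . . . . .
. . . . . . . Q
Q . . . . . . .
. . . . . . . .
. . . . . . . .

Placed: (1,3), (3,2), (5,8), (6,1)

columns 4, 5

(1,3) attacks row 4 at column 3 and diagonals 6.
(3,2) attacks row 4 at column 2 and diagonals 1, 3.
(5,8) attacks row 4 at column 8 and diagonals 7.
(6,1) attacks row 4 at column 1 and diagonals 3.
Attacked columns: {1, 2, 3, 6, 7, 8}. Safe: {4, 5}.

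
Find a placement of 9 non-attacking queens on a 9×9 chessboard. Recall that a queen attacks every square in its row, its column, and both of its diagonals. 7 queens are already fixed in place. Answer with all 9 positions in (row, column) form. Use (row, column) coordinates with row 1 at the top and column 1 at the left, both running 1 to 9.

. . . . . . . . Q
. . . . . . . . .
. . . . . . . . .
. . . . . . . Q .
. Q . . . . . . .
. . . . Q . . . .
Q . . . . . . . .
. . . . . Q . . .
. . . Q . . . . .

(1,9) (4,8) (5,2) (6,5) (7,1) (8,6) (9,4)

(1,9) (2,7) (3,3) (4,8) (5,2) (6,5) (7,1) (8,6) (9,4)

Row 2: attacked by (1,9)→{8,9}; (4,8)→{6,8}; (5,2)→{2,5}; (6,5)→{1,5,9}; (7,1)→{1,6}; (8,6)→{6}; (9,4)→{4}. Safe: 3, 7. Place at column 7.
Row 3: attacked by (1,9)→{7,9}; (2,7)→{6,7,8}; (4,8)→{7,8,9}; (5,2)→{2,4}; (6,5)→{2,5,8}; (7,1)→{1,5}; (8,6)→{1,6}; (9,4)→{4}. Safe: 3. Place at column 3.
Columns [9, 7, 3, 8, 2, 5, 1, 6, 4], r−c [-8, -5, 0, -4, 3, 1, 6, 2, 5], r+c [10, 9, 6, 12, 7, 11, 8, 14, 13] are all distinct, so no two queens attack.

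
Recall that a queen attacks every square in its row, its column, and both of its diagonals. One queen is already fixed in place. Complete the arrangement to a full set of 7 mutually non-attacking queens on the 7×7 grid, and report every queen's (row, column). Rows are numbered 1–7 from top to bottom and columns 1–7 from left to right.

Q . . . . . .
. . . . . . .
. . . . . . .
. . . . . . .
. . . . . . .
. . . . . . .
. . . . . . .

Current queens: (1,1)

Row 2: attacked by (1,1)→{1,2}. Safe: 3, 4, 5, 6, 7. Place at column 6.
Row 3: attacked by (1,1)→{1,3}; (2,6)→{5,6,7}. Safe: 2, 4. Place at column 4.
Row 4: attacked by (1,1)→{1,4}; (2,6)→{4,6}; (3,4)→{3,4,5}. Safe: 2, 7. Place at column 2.
Row 5: attacked by (1,1)→{1,5}; (2,6)→{3,6}; (3,4)→{2,4,6}; (4,2)→{1,2,3}. Safe: 7. Place at column 7.
Row 6: attacked by (1,1)→{1,6}; (2,6)→{2,6}; (3,4)→{1,4,7}; (4,2)→{2,4}; (5,7)→{6,7}. Safe: 3, 5. Place at column 5.
Row 7: attacked by (1,1)→{1,7}; (2,6)→{1,6}; (3,4)→{4}; (4,2)→{2,5}; (5,7)→{5,7}; (6,5)→{4,5,6}. Safe: 3. Place at column 3.
Columns [1, 6, 4, 2, 7, 5, 3], r−c [0, -4, -1, 2, -2, 1, 4], r+c [2, 8, 7, 6, 12, 11, 10] are all distinct, so no two queens attack.

(1,1) (2,6) (3,4) (4,2) (5,7) (6,5) (7,3)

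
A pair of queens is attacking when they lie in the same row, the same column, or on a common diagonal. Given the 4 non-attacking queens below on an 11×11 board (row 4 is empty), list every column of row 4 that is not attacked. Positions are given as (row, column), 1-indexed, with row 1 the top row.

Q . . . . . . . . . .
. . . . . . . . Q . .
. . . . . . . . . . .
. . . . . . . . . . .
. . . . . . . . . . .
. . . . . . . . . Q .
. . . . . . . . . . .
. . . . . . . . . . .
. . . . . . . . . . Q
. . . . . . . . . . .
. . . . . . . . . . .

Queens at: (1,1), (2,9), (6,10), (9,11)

(1,1) attacks row 4 at column 1 and diagonals 4.
(2,9) attacks row 4 at column 9 and diagonals 7, 11.
(6,10) attacks row 4 at column 10 and diagonals 8.
(9,11) attacks row 4 at column 11 and diagonals 6.
Attacked columns: {1, 4, 6, 7, 8, 9, 10, 11}. Safe: {2, 3, 5}.

columns 2, 3, 5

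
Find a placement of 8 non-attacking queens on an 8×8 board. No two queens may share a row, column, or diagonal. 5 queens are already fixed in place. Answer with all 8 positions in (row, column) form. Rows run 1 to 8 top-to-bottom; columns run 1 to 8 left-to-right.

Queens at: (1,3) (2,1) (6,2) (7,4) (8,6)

(1,3) (2,1) (3,7) (4,5) (5,8) (6,2) (7,4) (8,6)

Row 3: attacked by (1,3)→{1,3,5}; (2,1)→{1,2}; (6,2)→{2,5}; (7,4)→{4,8}; (8,6)→{1,6}. Safe: 7. Place at column 7.
Row 4: attacked by (1,3)→{3,6}; (2,1)→{1,3}; (3,7)→{6,7,8}; (6,2)→{2,4}; (7,4)→{1,4,7}; (8,6)→{2,6}. Safe: 5. Place at column 5.
Row 5: attacked by (1,3)→{3,7}; (2,1)→{1,4}; (3,7)→{5,7}; (4,5)→{4,5,6}; (6,2)→{1,2,3}; (7,4)→{2,4,6}; (8,6)→{3,6}. Safe: 8. Place at column 8.
Columns [3, 1, 7, 5, 8, 2, 4, 6], r−c [-2, 1, -4, -1, -3, 4, 3, 2], r+c [4, 3, 10, 9, 13, 8, 11, 14] are all distinct, so no two queens attack.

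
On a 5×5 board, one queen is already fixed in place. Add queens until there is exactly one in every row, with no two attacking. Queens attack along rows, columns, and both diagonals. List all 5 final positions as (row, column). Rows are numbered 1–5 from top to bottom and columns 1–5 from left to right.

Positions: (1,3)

(1,3) (2,1) (3,4) (4,2) (5,5)

Row 2: attacked by (1,3)→{2,3,4}. Safe: 1, 5. Place at column 1.
Row 3: attacked by (1,3)→{1,3,5}; (2,1)→{1,2}. Safe: 4. Place at column 4.
Row 4: attacked by (1,3)→{3}; (2,1)→{1,3}; (3,4)→{3,4,5}. Safe: 2. Place at column 2.
Row 5: attacked by (1,3)→{3}; (2,1)→{1,4}; (3,4)→{2,4}; (4,2)→{1,2,3}. Safe: 5. Place at column 5.
Columns [3, 1, 4, 2, 5], r−c [-2, 1, -1, 2, 0], r+c [4, 3, 7, 6, 10] are all distinct, so no two queens attack.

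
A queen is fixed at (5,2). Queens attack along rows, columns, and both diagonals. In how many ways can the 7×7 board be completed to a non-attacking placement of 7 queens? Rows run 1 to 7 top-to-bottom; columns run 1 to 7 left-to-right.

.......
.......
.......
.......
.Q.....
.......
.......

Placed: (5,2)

6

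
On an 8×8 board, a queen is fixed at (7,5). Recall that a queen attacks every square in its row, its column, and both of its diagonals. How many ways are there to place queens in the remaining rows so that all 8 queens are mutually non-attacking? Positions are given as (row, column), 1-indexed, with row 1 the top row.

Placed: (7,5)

8

Branch on row 1: col 1 → 1; col 2 → 0; col 3 → 1; col 4 → 3; col 6 → 3; col 7 → 0; col 8 → 0.
Sum: 1 + 0 + 1 + 3 + 3 + 0 + 0 = 8.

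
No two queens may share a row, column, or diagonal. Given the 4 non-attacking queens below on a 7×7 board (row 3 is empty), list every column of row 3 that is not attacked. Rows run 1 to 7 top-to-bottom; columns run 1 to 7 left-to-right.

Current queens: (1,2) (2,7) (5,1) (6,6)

(1,2) attacks row 3 at column 2 and diagonals 4.
(2,7) attacks row 3 at column 7 and diagonals 6.
(5,1) attacks row 3 at column 1 and diagonals 3.
(6,6) attacks row 3 at column 6 and diagonals 3.
Attacked columns: {1, 2, 3, 4, 6, 7}. Safe: {5}.

columns 5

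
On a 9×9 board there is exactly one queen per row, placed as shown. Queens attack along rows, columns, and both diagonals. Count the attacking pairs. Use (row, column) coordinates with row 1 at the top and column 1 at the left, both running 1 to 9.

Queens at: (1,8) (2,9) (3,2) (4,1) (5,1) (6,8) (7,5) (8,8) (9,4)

Same column: (1,8)–(6,8) (column 8); (1,8)–(8,8) (column 8); (4,1)–(5,1) (column 1); (6,8)–(8,8) (column 8).
Same diagonal: (1,8)–(2,9) (|1−2| = |8−9| = 1); (3,2)–(4,1) (|3−4| = |2−1| = 1).
Total attacking pairs: 6.

6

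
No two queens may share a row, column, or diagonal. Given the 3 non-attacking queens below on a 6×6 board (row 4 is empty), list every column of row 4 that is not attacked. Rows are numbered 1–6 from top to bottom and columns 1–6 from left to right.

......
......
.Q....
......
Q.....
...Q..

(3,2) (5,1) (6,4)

(3,2) attacks row 4 at column 2 and diagonals 1, 3.
(5,1) attacks row 4 at column 1 and diagonals 2.
(6,4) attacks row 4 at column 4 and diagonals 2, 6.
Attacked columns: {1, 2, 3, 4, 6}. Safe: {5}.

columns 5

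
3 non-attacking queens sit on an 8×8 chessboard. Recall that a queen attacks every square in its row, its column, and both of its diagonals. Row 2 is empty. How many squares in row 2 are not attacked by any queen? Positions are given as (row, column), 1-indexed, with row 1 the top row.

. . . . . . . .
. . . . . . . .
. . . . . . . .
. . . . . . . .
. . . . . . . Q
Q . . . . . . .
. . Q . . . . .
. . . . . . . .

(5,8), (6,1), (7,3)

(5,8) attacks row 2 at column 8 and diagonals 5.
(6,1) attacks row 2 at column 1 and diagonals 5.
(7,3) attacks row 2 at column 3 and diagonals 8.
Attacked columns: {1, 3, 5, 8}. Safe: {2, 4, 6, 7}.

4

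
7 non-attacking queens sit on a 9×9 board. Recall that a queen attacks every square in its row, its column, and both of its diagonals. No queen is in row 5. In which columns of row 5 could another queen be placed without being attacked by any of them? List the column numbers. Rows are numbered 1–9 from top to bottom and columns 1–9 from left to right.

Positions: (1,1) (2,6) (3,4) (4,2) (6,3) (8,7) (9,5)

columns 8

(1,1) attacks row 5 at column 1 and diagonals 5.
(2,6) attacks row 5 at column 6 and diagonals 3, 9.
(3,4) attacks row 5 at column 4 and diagonals 2, 6.
(4,2) attacks row 5 at column 2 and diagonals 1, 3.
(6,3) attacks row 5 at column 3 and diagonals 2, 4.
(8,7) attacks row 5 at column 7 and diagonals 4.
(9,5) attacks row 5 at column 5 and diagonals 1, 9.
Attacked columns: {1, 2, 3, 4, 5, 6, 7, 9}. Safe: {8}.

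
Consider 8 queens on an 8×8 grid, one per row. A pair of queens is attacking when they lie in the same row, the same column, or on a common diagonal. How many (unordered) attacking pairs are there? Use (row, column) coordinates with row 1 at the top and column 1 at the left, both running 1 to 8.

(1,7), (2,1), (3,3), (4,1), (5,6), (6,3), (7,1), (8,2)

7

Same column: (2,1)–(4,1) (column 1); (2,1)–(7,1) (column 1); (3,3)–(6,3) (column 3); (4,1)–(7,1) (column 1).
Same diagonal: (1,7)–(7,1) (|1−7| = |7−1| = 6); (4,1)–(6,3) (|4−6| = |1−3| = 2); (7,1)–(8,2) (|7−8| = |1−2| = 1).
Total attacking pairs: 7.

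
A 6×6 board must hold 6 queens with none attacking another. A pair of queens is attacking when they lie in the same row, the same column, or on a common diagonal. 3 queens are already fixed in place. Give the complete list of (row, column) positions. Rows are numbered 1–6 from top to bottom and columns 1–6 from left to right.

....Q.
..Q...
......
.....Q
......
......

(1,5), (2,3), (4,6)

(1,5) (2,3) (3,1) (4,6) (5,4) (6,2)

Row 3: attacked by (1,5)→{3,5}; (2,3)→{2,3,4}; (4,6)→{5,6}. Safe: 1. Place at column 1.
Row 5: attacked by (1,5)→{1,5}; (2,3)→{3,6}; (3,1)→{1,3}; (4,6)→{5,6}. Safe: 2, 4. Place at column 4.
Row 6: attacked by (1,5)→{5}; (2,3)→{3}; (3,1)→{1,4}; (4,6)→{4,6}; (5,4)→{3,4,5}. Safe: 2. Place at column 2.
Columns [5, 3, 1, 6, 4, 2], r−c [-4, -1, 2, -2, 1, 4], r+c [6, 5, 4, 10, 9, 8] are all distinct, so no two queens attack.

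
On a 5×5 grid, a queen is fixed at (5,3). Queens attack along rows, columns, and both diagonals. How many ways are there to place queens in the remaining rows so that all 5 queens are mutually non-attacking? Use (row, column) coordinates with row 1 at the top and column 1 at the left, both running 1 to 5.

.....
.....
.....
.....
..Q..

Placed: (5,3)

Branch on row 1: col 1 → 1; col 2 → 0; col 4 → 0; col 5 → 1.
Sum: 1 + 0 + 0 + 1 = 2.

2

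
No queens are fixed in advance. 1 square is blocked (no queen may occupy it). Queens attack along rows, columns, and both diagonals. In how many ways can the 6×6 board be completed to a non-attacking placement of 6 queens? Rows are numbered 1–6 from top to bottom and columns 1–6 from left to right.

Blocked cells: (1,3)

Branch on row 1: col 1 → 0; col 2 → 1; col 4 → 1; col 5 → 1; col 6 → 0.
Sum: 0 + 1 + 1 + 1 + 0 = 3.

3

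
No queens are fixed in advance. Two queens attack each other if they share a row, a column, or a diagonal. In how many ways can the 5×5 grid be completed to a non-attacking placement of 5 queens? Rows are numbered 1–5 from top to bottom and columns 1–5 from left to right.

Branch on row 1: col 1 → 2; col 2 → 2; col 3 → 2; col 4 → 2; col 5 → 2.
Sum: 2 + 2 + 2 + 2 + 2 = 10.
(This is the classic 5-queens count.)

10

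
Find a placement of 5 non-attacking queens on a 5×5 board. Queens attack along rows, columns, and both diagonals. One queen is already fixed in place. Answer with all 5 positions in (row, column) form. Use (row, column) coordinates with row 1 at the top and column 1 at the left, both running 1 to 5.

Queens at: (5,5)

Row 1: attacked by (5,5)→{1,5}. Safe: 2, 3, 4. Place at column 2.
Row 2: attacked by (1,2)→{1,2,3}; (5,5)→{2,5}. Safe: 4. Place at column 4.
Row 3: attacked by (1,2)→{2,4}; (2,4)→{3,4,5}; (5,5)→{3,5}. Safe: 1. Place at column 1.
Row 4: attacked by (1,2)→{2,5}; (2,4)→{2,4}; (3,1)→{1,2}; (5,5)→{4,5}. Safe: 3. Place at column 3.
Columns [2, 4, 1, 3, 5], r−c [-1, -2, 2, 1, 0], r+c [3, 6, 4, 7, 10] are all distinct, so no two queens attack.

(1,2) (2,4) (3,1) (4,3) (5,5)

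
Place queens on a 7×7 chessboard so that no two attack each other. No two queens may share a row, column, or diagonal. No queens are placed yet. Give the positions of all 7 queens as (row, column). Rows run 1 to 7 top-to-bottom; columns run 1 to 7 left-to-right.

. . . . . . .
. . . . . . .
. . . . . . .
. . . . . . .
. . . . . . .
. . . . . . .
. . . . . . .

Row 1: Safe: 1, 2, 3, 4, 5, 6, 7. Place at column 7.
Row 2: attacked by (1,7)→{6,7}. Safe: 1, 2, 3, 4, 5. Place at column 5.
Row 3: attacked by (1,7)→{5,7}; (2,5)→{4,5,6}. Safe: 1, 2, 3. Place at column 3.
Row 4: attacked by (1,7)→{4,7}; (2,5)→{3,5,7}; (3,3)→{2,3,4}. Safe: 1, 6. Place at column 1.
Row 5: attacked by (1,7)→{3,7}; (2,5)→{2,5}; (3,3)→{1,3,5}; (4,1)→{1,2}. Safe: 4, 6. Place at column 6.
Row 6: attacked by (1,7)→{2,7}; (2,5)→{1,5}; (3,3)→{3,6}; (4,1)→{1,3}; (5,6)→{5,6,7}. Safe: 4. Place at column 4.
Row 7: attacked by (1,7)→{1,7}; (2,5)→{5}; (3,3)→{3,7}; (4,1)→{1,4}; (5,6)→{4,6}; (6,4)→{3,4,5}. Safe: 2. Place at column 2.
Columns [7, 5, 3, 1, 6, 4, 2], r−c [-6, -3, 0, 3, -1, 2, 5], r+c [8, 7, 6, 5, 11, 10, 9] are all distinct, so no two queens attack.

(1,7) (2,5) (3,3) (4,1) (5,6) (6,4) (7,2)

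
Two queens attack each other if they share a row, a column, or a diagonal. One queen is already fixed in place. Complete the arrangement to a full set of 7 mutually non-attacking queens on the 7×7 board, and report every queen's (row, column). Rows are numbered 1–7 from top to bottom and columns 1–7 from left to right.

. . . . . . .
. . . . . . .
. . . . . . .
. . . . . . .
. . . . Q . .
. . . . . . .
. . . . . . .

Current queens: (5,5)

(1,4) (2,6) (3,1) (4,3) (5,5) (6,7) (7,2)

Row 1: attacked by (5,5)→{1,5}. Safe: 2, 3, 4, 6, 7. Place at column 4.
Row 2: attacked by (1,4)→{3,4,5}; (5,5)→{2,5}. Safe: 1, 6, 7. Place at column 6.
Row 3: attacked by (1,4)→{2,4,6}; (2,6)→{5,6,7}; (5,5)→{3,5,7}. Safe: 1. Place at column 1.
Row 4: attacked by (1,4)→{1,4,7}; (2,6)→{4,6}; (3,1)→{1,2}; (5,5)→{4,5,6}. Safe: 3. Place at column 3.
Row 6: attacked by (1,4)→{4}; (2,6)→{2,6}; (3,1)→{1,4}; (4,3)→{1,3,5}; (5,5)→{4,5,6}. Safe: 7. Place at column 7.
Row 7: attacked by (1,4)→{4}; (2,6)→{1,6}; (3,1)→{1,5}; (4,3)→{3,6}; (5,5)→{3,5,7}; (6,7)→{6,7}. Safe: 2. Place at column 2.
Columns [4, 6, 1, 3, 5, 7, 2], r−c [-3, -4, 2, 1, 0, -1, 5], r+c [5, 8, 4, 7, 10, 13, 9] are all distinct, so no two queens attack.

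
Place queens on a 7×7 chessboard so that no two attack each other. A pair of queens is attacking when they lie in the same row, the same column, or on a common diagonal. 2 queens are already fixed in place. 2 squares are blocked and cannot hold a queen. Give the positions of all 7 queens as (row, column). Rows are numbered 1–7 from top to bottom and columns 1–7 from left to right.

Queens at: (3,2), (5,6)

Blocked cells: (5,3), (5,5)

(1,3) (2,7) (3,2) (4,4) (5,6) (6,1) (7,5)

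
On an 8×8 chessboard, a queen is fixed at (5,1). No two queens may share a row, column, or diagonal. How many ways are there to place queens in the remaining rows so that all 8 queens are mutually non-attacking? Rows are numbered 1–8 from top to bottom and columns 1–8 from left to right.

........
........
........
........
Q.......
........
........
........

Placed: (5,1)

18

Branch on row 1: col 2 → 3; col 3 → 4; col 4 → 5; col 6 → 4; col 7 → 1; col 8 → 1.
Sum: 3 + 4 + 5 + 4 + 1 + 1 = 18.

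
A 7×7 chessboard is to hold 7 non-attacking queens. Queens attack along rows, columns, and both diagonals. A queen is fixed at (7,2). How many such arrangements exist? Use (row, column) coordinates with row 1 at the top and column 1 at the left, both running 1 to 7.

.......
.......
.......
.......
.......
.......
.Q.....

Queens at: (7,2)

Branch on row 1: col 1 → 0; col 3 → 0; col 4 → 1; col 5 → 1; col 6 → 4; col 7 → 1.
Sum: 0 + 0 + 1 + 1 + 4 + 1 = 7.

7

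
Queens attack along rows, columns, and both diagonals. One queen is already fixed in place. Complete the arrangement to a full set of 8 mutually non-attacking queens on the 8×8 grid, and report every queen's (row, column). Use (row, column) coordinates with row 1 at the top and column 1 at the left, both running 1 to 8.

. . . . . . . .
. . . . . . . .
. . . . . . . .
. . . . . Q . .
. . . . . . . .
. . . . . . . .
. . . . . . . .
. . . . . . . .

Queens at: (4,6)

Row 1: attacked by (4,6)→{3,6}. Safe: 1, 2, 4, 5, 7, 8. Place at column 7.
Row 2: attacked by (1,7)→{6,7,8}; (4,6)→{4,6,8}. Safe: 1, 2, 3, 5. Place at column 3.
Row 3: attacked by (1,7)→{5,7}; (2,3)→{2,3,4}; (4,6)→{5,6,7}. Safe: 1, 8. Place at column 1.
Row 5: attacked by (1,7)→{3,7}; (2,3)→{3,6}; (3,1)→{1,3}; (4,6)→{5,6,7}. Safe: 2, 4, 8. Place at column 8.
Row 6: attacked by (1,7)→{2,7}; (2,3)→{3,7}; (3,1)→{1,4}; (4,6)→{4,6,8}; (5,8)→{7,8}. Safe: 5. Place at column 5.
Row 7: attacked by (1,7)→{1,7}; (2,3)→{3,8}; (3,1)→{1,5}; (4,6)→{3,6}; (5,8)→{6,8}; (6,5)→{4,5,6}. Safe: 2. Place at column 2.
Row 8: attacked by (1,7)→{7}; (2,3)→{3}; (3,1)→{1,6}; (4,6)→{2,6}; (5,8)→{5,8}; (6,5)→{3,5,7}; (7,2)→{1,2,3}. Safe: 4. Place at column 4.
Columns [7, 3, 1, 6, 8, 5, 2, 4], r−c [-6, -1, 2, -2, -3, 1, 5, 4], r+c [8, 5, 4, 10, 13, 11, 9, 12] are all distinct, so no two queens attack.

(1,7) (2,3) (3,1) (4,6) (5,8) (6,5) (7,2) (8,4)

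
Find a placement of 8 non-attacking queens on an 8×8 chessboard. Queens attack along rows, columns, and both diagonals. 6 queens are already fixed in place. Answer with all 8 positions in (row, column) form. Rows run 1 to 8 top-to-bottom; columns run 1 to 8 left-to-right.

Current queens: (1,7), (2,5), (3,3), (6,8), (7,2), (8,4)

Row 4: attacked by (1,7)→{4,7}; (2,5)→{3,5,7}; (3,3)→{2,3,4}; (6,8)→{6,8}; (7,2)→{2,5}; (8,4)→{4,8}. Safe: 1. Place at column 1.
Row 5: attacked by (1,7)→{3,7}; (2,5)→{2,5,8}; (3,3)→{1,3,5}; (4,1)→{1,2}; (6,8)→{7,8}; (7,2)→{2,4}; (8,4)→{1,4,7}. Safe: 6. Place at column 6.
Columns [7, 5, 3, 1, 6, 8, 2, 4], r−c [-6, -3, 0, 3, -1, -2, 5, 4], r+c [8, 7, 6, 5, 11, 14, 9, 12] are all distinct, so no two queens attack.

(1,7) (2,5) (3,3) (4,1) (5,6) (6,8) (7,2) (8,4)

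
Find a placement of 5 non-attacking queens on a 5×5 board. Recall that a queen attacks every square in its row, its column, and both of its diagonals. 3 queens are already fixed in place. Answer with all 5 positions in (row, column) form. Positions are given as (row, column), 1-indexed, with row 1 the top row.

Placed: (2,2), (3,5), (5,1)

(1,4) (2,2) (3,5) (4,3) (5,1)

Row 1: attacked by (2,2)→{1,2,3}; (3,5)→{3,5}; (5,1)→{1,5}. Safe: 4. Place at column 4.
Row 4: attacked by (1,4)→{1,4}; (2,2)→{2,4}; (3,5)→{4,5}; (5,1)→{1,2}. Safe: 3. Place at column 3.
Columns [4, 2, 5, 3, 1], r−c [-3, 0, -2, 1, 4], r+c [5, 4, 8, 7, 6] are all distinct, so no two queens attack.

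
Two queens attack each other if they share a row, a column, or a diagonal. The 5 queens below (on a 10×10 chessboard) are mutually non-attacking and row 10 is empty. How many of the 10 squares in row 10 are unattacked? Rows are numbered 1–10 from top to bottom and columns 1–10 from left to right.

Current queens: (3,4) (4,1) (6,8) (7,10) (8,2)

4

(3,4) attacks row 10 at column 4.
(4,1) attacks row 10 at column 1 and diagonals 7.
(6,8) attacks row 10 at column 8 and diagonals 4.
(7,10) attacks row 10 at column 10 and diagonals 7.
(8,2) attacks row 10 at column 2 and diagonals 4.
Attacked columns: {1, 2, 4, 7, 8, 10}. Safe: {3, 5, 6, 9}.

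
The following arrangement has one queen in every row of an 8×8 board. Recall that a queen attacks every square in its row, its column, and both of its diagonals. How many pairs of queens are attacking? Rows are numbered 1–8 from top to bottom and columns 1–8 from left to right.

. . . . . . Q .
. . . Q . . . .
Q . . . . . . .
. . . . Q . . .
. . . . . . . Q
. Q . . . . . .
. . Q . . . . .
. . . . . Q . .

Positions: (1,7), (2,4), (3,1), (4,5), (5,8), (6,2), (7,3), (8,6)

Same diagonal: (1,7)–(6,2) (|1−6| = |7−2| = 5); (3,1)–(8,6) (|3−8| = |1−6| = 5); (6,2)–(7,3) (|6−7| = |2−3| = 1).
Total attacking pairs: 3.

3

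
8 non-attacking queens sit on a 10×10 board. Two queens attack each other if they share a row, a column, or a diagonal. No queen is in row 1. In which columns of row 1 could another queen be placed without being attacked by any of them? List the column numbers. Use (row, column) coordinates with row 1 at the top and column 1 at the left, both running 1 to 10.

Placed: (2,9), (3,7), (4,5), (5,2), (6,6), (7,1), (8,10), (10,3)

(2,9) attacks row 1 at column 9 and diagonals 8, 10.
(3,7) attacks row 1 at column 7 and diagonals 5, 9.
(4,5) attacks row 1 at column 5 and diagonals 2, 8.
(5,2) attacks row 1 at column 2 and diagonals 6.
(6,6) attacks row 1 at column 6 and diagonals 1.
(7,1) attacks row 1 at column 1 and diagonals 7.
(8,10) attacks row 1 at column 10 and diagonals 3.
(10,3) attacks row 1 at column 3.
Attacked columns: {1, 2, 3, 5, 6, 7, 8, 9, 10}. Safe: {4}.

columns 4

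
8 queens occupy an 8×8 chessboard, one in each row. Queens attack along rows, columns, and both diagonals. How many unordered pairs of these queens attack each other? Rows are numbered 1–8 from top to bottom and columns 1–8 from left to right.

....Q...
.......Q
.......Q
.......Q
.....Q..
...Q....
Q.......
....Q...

Same column: (1,5)–(8,5) (column 5); (2,8)–(3,8) (column 8); (2,8)–(4,8) (column 8); (3,8)–(4,8) (column 8).
Same diagonal: (1,5)–(4,8) (|1−4| = |5−8| = 3); (2,8)–(6,4) (|2−6| = |8−4| = 4); (3,8)–(5,6) (|3−5| = |8−6| = 2).
Total attacking pairs: 7.

7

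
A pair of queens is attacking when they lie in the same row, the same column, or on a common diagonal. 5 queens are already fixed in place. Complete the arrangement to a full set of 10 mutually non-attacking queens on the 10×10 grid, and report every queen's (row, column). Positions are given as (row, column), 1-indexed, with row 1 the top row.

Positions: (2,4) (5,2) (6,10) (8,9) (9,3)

(1,8) (2,4) (3,1) (4,7) (5,2) (6,10) (7,6) (8,9) (9,3) (10,5)

Row 1: attacked by (2,4)→{3,4,5}; (5,2)→{2,6}; (6,10)→{5,10}; (8,9)→{2,9}; (9,3)→{3}. Safe: 1, 7, 8. Place at column 8.
Row 3: attacked by (1,8)→{6,8,10}; (2,4)→{3,4,5}; (5,2)→{2,4}; (6,10)→{7,10}; (8,9)→{4,9}; (9,3)→{3,9}. Safe: 1. Place at column 1.
Row 4: attacked by (1,8)→{5,8}; (2,4)→{2,4,6}; (3,1)→{1,2}; (5,2)→{1,2,3}; (6,10)→{8,10}; (8,9)→{5,9}; (9,3)→{3,8}. Safe: 7. Place at column 7.
Row 7: attacked by (1,8)→{2,8}; (2,4)→{4,9}; (3,1)→{1,5}; (4,7)→{4,7,10}; (5,2)→{2,4}; (6,10)→{9,10}; (8,9)→{8,9,10}; (9,3)→{1,3,5}. Safe: 6. Place at column 6.
Row 10: attacked by (1,8)→{8}; (2,4)→{4}; (3,1)→{1,8}; (4,7)→{1,7}; (5,2)→{2,7}; (6,10)→{6,10}; (7,6)→{3,6,9}; (8,9)→{7,9}; (9,3)→{2,3,4}. Safe: 5. Place at column 5.
Columns [8, 4, 1, 7, 2, 10, 6, 9, 3, 5], r−c [-7, -2, 2, -3, 3, -4, 1, -1, 6, 5], r+c [9, 6, 4, 11, 7, 16, 13, 17, 12, 15] are all distinct, so no two queens attack.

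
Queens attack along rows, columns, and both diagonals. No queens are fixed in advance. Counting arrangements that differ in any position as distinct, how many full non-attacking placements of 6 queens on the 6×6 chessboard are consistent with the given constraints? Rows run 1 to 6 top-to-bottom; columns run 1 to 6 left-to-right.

4

Branch on row 1: col 1 → 0; col 2 → 1; col 3 → 1; col 4 → 1; col 5 → 1; col 6 → 0.
Sum: 0 + 1 + 1 + 1 + 1 + 0 = 4.
(This is the classic 6-queens count.)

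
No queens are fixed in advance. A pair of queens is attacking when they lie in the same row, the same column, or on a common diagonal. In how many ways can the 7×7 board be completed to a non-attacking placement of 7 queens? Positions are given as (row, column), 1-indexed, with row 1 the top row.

Branch on row 1: col 1 → 4; col 2 → 7; col 3 → 6; col 4 → 6; col 5 → 6; col 6 → 7; col 7 → 4.
Sum: 4 + 7 + 6 + 6 + 6 + 7 + 4 = 40.
(This is the classic 7-queens count.)

40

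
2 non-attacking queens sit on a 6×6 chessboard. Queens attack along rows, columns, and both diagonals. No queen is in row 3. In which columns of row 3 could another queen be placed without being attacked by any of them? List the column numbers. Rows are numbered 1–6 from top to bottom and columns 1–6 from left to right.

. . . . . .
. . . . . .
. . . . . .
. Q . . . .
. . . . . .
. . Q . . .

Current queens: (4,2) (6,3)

(4,2) attacks row 3 at column 2 and diagonals 1, 3.
(6,3) attacks row 3 at column 3 and diagonals 6.
Attacked columns: {1, 2, 3, 6}. Safe: {4, 5}.

columns 4, 5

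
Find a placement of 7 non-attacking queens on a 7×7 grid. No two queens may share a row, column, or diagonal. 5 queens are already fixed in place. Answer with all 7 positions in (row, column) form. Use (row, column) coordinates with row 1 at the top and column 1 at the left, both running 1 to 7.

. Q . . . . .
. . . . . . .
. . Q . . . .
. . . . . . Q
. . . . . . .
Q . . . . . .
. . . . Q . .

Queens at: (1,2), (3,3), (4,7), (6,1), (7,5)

Row 2: attacked by (1,2)→{1,2,3}; (3,3)→{2,3,4}; (4,7)→{5,7}; (6,1)→{1,5}; (7,5)→{5}. Safe: 6. Place at column 6.
Row 5: attacked by (1,2)→{2,6}; (2,6)→{3,6}; (3,3)→{1,3,5}; (4,7)→{6,7}; (6,1)→{1,2}; (7,5)→{3,5,7}. Safe: 4. Place at column 4.
Columns [2, 6, 3, 7, 4, 1, 5], r−c [-1, -4, 0, -3, 1, 5, 2], r+c [3, 8, 6, 11, 9, 7, 12] are all distinct, so no two queens attack.

(1,2) (2,6) (3,3) (4,7) (5,4) (6,1) (7,5)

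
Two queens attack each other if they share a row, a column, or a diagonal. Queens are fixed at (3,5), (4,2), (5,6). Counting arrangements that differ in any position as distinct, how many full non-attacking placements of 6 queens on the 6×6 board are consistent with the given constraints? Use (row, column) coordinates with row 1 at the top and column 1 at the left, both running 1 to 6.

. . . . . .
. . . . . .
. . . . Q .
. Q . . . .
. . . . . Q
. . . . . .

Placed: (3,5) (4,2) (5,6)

1

Branch on row 1: col 1 → 0; col 4 → 1.
Sum: 0 + 1 = 1.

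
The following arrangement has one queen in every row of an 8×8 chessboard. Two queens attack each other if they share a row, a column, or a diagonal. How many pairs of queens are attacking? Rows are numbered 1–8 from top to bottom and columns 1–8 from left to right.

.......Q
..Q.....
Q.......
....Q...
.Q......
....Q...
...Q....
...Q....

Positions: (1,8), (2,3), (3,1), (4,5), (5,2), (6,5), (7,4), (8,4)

6

Same column: (4,5)–(6,5) (column 5); (7,4)–(8,4) (column 4).
Same diagonal: (1,8)–(4,5) (|1−4| = |8−5| = 3); (2,3)–(4,5) (|2−4| = |3−5| = 2); (5,2)–(7,4) (|5−7| = |2−4| = 2); (6,5)–(7,4) (|6−7| = |5−4| = 1).
Total attacking pairs: 6.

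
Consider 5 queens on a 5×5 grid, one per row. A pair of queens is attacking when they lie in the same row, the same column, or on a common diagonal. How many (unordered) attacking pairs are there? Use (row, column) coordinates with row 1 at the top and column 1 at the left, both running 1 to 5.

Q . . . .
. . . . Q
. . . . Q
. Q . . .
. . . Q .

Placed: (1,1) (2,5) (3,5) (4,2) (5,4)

1

Same column: (2,5)–(3,5) (column 5).
Total attacking pairs: 1.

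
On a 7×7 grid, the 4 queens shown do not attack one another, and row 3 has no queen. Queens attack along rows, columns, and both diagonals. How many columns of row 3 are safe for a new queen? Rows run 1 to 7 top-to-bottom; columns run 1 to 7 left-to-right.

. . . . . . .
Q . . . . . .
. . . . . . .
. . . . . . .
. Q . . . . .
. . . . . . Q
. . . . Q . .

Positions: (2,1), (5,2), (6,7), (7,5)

2

(2,1) attacks row 3 at column 1 and diagonals 2.
(5,2) attacks row 3 at column 2 and diagonals 4.
(6,7) attacks row 3 at column 7 and diagonals 4.
(7,5) attacks row 3 at column 5 and diagonals 1.
Attacked columns: {1, 2, 4, 5, 7}. Safe: {3, 6}.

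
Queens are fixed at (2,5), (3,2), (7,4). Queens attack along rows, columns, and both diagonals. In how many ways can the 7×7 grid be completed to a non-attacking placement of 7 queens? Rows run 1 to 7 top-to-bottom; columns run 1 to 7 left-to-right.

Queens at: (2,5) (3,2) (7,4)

1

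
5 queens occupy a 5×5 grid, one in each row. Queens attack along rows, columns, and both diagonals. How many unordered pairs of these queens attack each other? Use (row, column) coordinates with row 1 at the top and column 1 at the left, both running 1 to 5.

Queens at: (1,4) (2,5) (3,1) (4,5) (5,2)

Same column: (2,5)–(4,5) (column 5).
Same diagonal: (1,4)–(2,5) (|1−2| = |4−5| = 1); (2,5)–(5,2) (|2−5| = |5−2| = 3).
Total attacking pairs: 3.

3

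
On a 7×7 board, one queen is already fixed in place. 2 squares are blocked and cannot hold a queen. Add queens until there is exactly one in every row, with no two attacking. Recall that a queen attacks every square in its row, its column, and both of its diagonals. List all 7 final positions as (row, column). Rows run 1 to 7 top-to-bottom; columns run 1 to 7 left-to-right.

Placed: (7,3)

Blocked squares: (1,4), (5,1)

Row 1: attacked by (7,3)→{3}. Blocked: 4. Safe: 1, 2, 5, 6, 7. Place at column 7.
Row 2: attacked by (1,7)→{6,7}; (7,3)→{3}. Safe: 1, 2, 4, 5. Place at column 4.
Row 3: attacked by (1,7)→{5,7}; (2,4)→{3,4,5}; (7,3)→{3,7}. Safe: 1, 2, 6. Place at column 1.
Row 4: attacked by (1,7)→{4,7}; (2,4)→{2,4,6}; (3,1)→{1,2}; (7,3)→{3,6}. Safe: 5. Place at column 5.
Row 5: attacked by (1,7)→{3,7}; (2,4)→{1,4,7}; (3,1)→{1,3}; (4,5)→{4,5,6}; (7,3)→{1,3,5}. Blocked: 1. Safe: 2. Place at column 2.
Row 6: attacked by (1,7)→{2,7}; (2,4)→{4}; (3,1)→{1,4}; (4,5)→{3,5,7}; (5,2)→{1,2,3}; (7,3)→{2,3,4}. Safe: 6. Place at column 6.
Columns [7, 4, 1, 5, 2, 6, 3], r−c [-6, -2, 2, -1, 3, 0, 4], r+c [8, 6, 4, 9, 7, 12, 10] are all distinct, so no two queens attack.

(1,7) (2,4) (3,1) (4,5) (5,2) (6,6) (7,3)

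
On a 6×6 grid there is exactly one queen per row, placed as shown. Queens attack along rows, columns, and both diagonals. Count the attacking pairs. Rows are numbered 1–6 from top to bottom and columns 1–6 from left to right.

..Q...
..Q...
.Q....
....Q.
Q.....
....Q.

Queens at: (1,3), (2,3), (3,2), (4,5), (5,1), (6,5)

Same column: (1,3)–(2,3) (column 3); (4,5)–(6,5) (column 5).
Same diagonal: (2,3)–(3,2) (|2−3| = |3−2| = 1); (2,3)–(4,5) (|2−4| = |3−5| = 2); (3,2)–(6,5) (|3−6| = |2−5| = 3).
Total attacking pairs: 5.

5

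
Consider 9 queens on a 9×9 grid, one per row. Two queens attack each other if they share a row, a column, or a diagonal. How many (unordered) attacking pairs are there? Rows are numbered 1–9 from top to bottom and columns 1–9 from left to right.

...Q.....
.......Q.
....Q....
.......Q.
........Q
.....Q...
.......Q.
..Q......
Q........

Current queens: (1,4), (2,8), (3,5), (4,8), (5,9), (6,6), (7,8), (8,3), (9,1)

6

Same column: (2,8)–(4,8) (column 8); (2,8)–(7,8) (column 8); (4,8)–(7,8) (column 8).
Same diagonal: (2,8)–(9,1) (|2−9| = |8−1| = 7); (4,8)–(5,9) (|4−5| = |8−9| = 1); (4,8)–(6,6) (|4−6| = |8−6| = 2).
Total attacking pairs: 6.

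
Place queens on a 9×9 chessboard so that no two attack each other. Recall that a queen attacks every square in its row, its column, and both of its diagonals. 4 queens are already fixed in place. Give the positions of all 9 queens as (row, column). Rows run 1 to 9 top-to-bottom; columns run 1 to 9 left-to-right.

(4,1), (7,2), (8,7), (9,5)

(1,3) (2,9) (3,4) (4,1) (5,8) (6,6) (7,2) (8,7) (9,5)

Row 1: attacked by (4,1)→{1,4}; (7,2)→{2,8}; (8,7)→{7}; (9,5)→{5}. Safe: 3, 6, 9. Place at column 3.
Row 2: attacked by (1,3)→{2,3,4}; (4,1)→{1,3}; (7,2)→{2,7}; (8,7)→{1,7}; (9,5)→{5}. Safe: 6, 8, 9. Place at column 9.
Row 3: attacked by (1,3)→{1,3,5}; (2,9)→{8,9}; (4,1)→{1,2}; (7,2)→{2,6}; (8,7)→{2,7}; (9,5)→{5}. Safe: 4. Place at column 4.
Row 5: attacked by (1,3)→{3,7}; (2,9)→{6,9}; (3,4)→{2,4,6}; (4,1)→{1,2}; (7,2)→{2,4}; (8,7)→{4,7}; (9,5)→{1,5,9}. Safe: 8. Place at column 8.
Row 6: attacked by (1,3)→{3,8}; (2,9)→{5,9}; (3,4)→{1,4,7}; (4,1)→{1,3}; (5,8)→{7,8,9}; (7,2)→{1,2,3}; (8,7)→{5,7,9}; (9,5)→{2,5,8}. Safe: 6. Place at column 6.
Columns [3, 9, 4, 1, 8, 6, 2, 7, 5], r−c [-2, -7, -1, 3, -3, 0, 5, 1, 4], r+c [4, 11, 7, 5, 13, 12, 9, 15, 14] are all distinct, so no two queens attack.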